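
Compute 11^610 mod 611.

335

11^1 ≡ 11 (mod 611)
11^2 ≡ 11^2 = 121 ≡ 121 (mod 611)
11^4 ≡ 121^2 = 14641 ≡ 588 (mod 611)
11^8 ≡ 588^2 = 345744 ≡ 529 (mod 611)
11^16 ≡ 529^2 = 279841 ≡ 3 (mod 611)
11^32 ≡ 3^2 = 9 ≡ 9 (mod 611)
11^64 ≡ 9^2 = 81 ≡ 81 (mod 611)
11^128 ≡ 81^2 = 6561 ≡ 451 (mod 611)
11^256 ≡ 451^2 = 203401 ≡ 549 (mod 611)
11^512 ≡ 549^2 = 301401 ≡ 178 (mod 611)
610 = 512 + 64 + 32 + 2 in binary powers of 2.
So 11^610 ≡ 178 · 81 · 9 · 121 ≡ 335 (mod 611).
Since 335 ≠ 1, base 11 is a Fermat witness: 611 is composite.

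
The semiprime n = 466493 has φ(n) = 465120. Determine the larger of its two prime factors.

761

φ(n) = (p−1)(q−1) = n − (p+q) + 1, so p + q = 466493 − 465120 + 1 = 1374.
p and q are the roots of t² − 1374t + 466493 = 0.
Discriminant: 1374² − 4·466493 = 1887876 − 1865972 = 21904; √21904 = 148.
q = (1374 − 148)/2 = 613, p = (1374 + 148)/2 = 761.
Check: 613 · 761 = 466493.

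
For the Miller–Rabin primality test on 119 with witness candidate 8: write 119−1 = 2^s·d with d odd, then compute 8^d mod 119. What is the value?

36

119 − 1 = 118 = 2^1 · 59, so d = 59.
8^1 ≡ 8 (mod 119)
8^2 ≡ 8^2 = 64 ≡ 64 (mod 119)
8^4 ≡ 64^2 = 4096 ≡ 50 (mod 119)
8^8 ≡ 50^2 = 2500 ≡ 1 (mod 119)
8^16 ≡ 1^2 = 1 ≡ 1 (mod 119)
8^32 ≡ 1^2 = 1 ≡ 1 (mod 119)
59 = 32 + 16 + 8 + 2 + 1 in binary powers of 2.
So 8^59 ≡ 1 · 1 · 1 · 64 · 8 ≡ 36 (mod 119).
Squaring chain: 36; never reaches −1, so base 8 is a Miller–Rabin witness that 119 is composite.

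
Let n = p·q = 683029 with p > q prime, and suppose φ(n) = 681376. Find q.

φ(n) = (p−1)(q−1) = n − (p+q) + 1, so p + q = 683029 − 681376 + 1 = 1654.
p and q are the roots of t² − 1654t + 683029 = 0.
Discriminant: 1654² − 4·683029 = 2735716 − 2732116 = 3600; √3600 = 60.
q = (1654 − 60)/2 = 797, p = (1654 + 60)/2 = 857.
Check: 797 · 857 = 683029.

797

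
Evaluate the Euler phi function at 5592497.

Factor: 5592497 = 157 · 179 · 199.
φ(5592497) = (157−1) · (179−1) · (199−1) = 156 · 178 · 198 = 5498064.

5498064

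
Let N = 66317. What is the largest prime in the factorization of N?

66317 = 17 · 3901
3901 = 47 · 83
83 is prime.
So 66317 = 17 · 47 · 83; the largest prime factor is 83.

83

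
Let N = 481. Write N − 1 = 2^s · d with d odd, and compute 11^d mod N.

369

481 − 1 = 480 = 2^5 · 15, so d = 15.
11^1 ≡ 11 (mod 481)
11^2 ≡ 11^2 = 121 ≡ 121 (mod 481)
11^4 ≡ 121^2 = 14641 ≡ 211 (mod 481)
11^8 ≡ 211^2 = 44521 ≡ 269 (mod 481)
15 = 8 + 4 + 2 + 1 in binary powers of 2.
So 11^15 ≡ 269 · 211 · 121 · 11 ≡ 369 (mod 481).
Squaring chain: 369 → 38 → 1 → 1 → 1; never reaches −1, so base 11 is a Miller–Rabin witness that 481 is composite.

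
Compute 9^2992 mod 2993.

9^1 ≡ 9 (mod 2993)
9^2 ≡ 9^2 = 81 ≡ 81 (mod 2993)
9^4 ≡ 81^2 = 6561 ≡ 575 (mod 2993)
9^8 ≡ 575^2 = 330625 ≡ 1395 (mod 2993)
9^16 ≡ 1395^2 = 1946025 ≡ 575 (mod 2993)
9^32 ≡ 575^2 = 330625 ≡ 1395 (mod 2993)
9^64 ≡ 1395^2 = 1946025 ≡ 575 (mod 2993)
9^128 ≡ 575^2 = 330625 ≡ 1395 (mod 2993)
9^256 ≡ 1395^2 = 1946025 ≡ 575 (mod 2993)
9^512 ≡ 575^2 = 330625 ≡ 1395 (mod 2993)
9^1024 ≡ 1395^2 = 1946025 ≡ 575 (mod 2993)
9^2048 ≡ 575^2 = 330625 ≡ 1395 (mod 2993)
2992 = 2048 + 512 + 256 + 128 + 32 + 16 in binary powers of 2.
So 9^2992 ≡ 1395 · 1395 · 575 · 1395 · 1395 · 575 ≡ 575 (mod 2993).
Since 575 ≠ 1, base 9 is a Fermat witness: 2993 is composite.

575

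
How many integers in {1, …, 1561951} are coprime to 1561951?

Factor: 1561951 = 47 · 167 · 199.
φ(1561951) = (47−1) · (167−1) · (199−1) = 46 · 166 · 198 = 1511928.

1511928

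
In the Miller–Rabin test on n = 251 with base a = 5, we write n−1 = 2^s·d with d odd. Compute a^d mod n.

251 − 1 = 250 = 2^1 · 125, so d = 125.
5^1 ≡ 5 (mod 251)
5^2 ≡ 5^2 = 25 ≡ 25 (mod 251)
5^4 ≡ 25^2 = 625 ≡ 123 (mod 251)
5^8 ≡ 123^2 = 15129 ≡ 69 (mod 251)
5^16 ≡ 69^2 = 4761 ≡ 243 (mod 251)
5^32 ≡ 243^2 = 59049 ≡ 64 (mod 251)
5^64 ≡ 64^2 = 4096 ≡ 80 (mod 251)
125 = 64 + 32 + 16 + 8 + 4 + 1 in binary powers of 2.
So 5^125 ≡ 80 · 64 · 243 · 69 · 123 · 5 ≡ 1 (mod 251).
Since 5^d ≡ 1 (mod 251), base 5 does not prove 251 composite.

1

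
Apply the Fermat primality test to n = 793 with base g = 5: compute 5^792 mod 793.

5^1 ≡ 5 (mod 793)
5^2 ≡ 5^2 = 25 ≡ 25 (mod 793)
5^4 ≡ 25^2 = 625 ≡ 625 (mod 793)
5^8 ≡ 625^2 = 390625 ≡ 469 (mod 793)
5^16 ≡ 469^2 = 219961 ≡ 300 (mod 793)
5^32 ≡ 300^2 = 90000 ≡ 391 (mod 793)
5^64 ≡ 391^2 = 152881 ≡ 625 (mod 793)
5^128 ≡ 625^2 = 390625 ≡ 469 (mod 793)
5^256 ≡ 469^2 = 219961 ≡ 300 (mod 793)
5^512 ≡ 300^2 = 90000 ≡ 391 (mod 793)
792 = 512 + 256 + 16 + 8 in binary powers of 2.
So 5^792 ≡ 391 · 300 · 300 · 469 ≡ 508 (mod 793).
Since 508 ≠ 1, base 5 is a Fermat witness: 793 is composite.

508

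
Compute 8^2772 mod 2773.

1941

8^1 ≡ 8 (mod 2773)
8^2 ≡ 8^2 = 64 ≡ 64 (mod 2773)
8^4 ≡ 64^2 = 4096 ≡ 1323 (mod 2773)
8^8 ≡ 1323^2 = 1750329 ≡ 566 (mod 2773)
8^16 ≡ 566^2 = 320356 ≡ 1461 (mod 2773)
8^32 ≡ 1461^2 = 2134521 ≡ 2084 (mod 2773)
8^64 ≡ 2084^2 = 4343056 ≡ 538 (mod 2773)
8^128 ≡ 538^2 = 289444 ≡ 1052 (mod 2773)
8^256 ≡ 1052^2 = 1106704 ≡ 277 (mod 2773)
8^512 ≡ 277^2 = 76729 ≡ 1858 (mod 2773)
8^1024 ≡ 1858^2 = 3452164 ≡ 2552 (mod 2773)
8^2048 ≡ 2552^2 = 6512704 ≡ 1700 (mod 2773)
2772 = 2048 + 512 + 128 + 64 + 16 + 4 in binary powers of 2.
So 8^2772 ≡ 1700 · 1858 · 1052 · 538 · 1461 · 1323 ≡ 1941 (mod 2773).
Since 1941 ≠ 1, base 8 is a Fermat witness: 2773 is composite.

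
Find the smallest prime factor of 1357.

23

1357 is odd.
Digit sum 16, not divisible by 3.
Ends in 7: not divisible by 5.
7: 1357 = 7·193 + 6
11: 1357 = 11·123 + 4
13: 1357 = 13·104 + 5
17: 1357 = 17·79 + 14
19: 1357 = 19·71 + 8
23: 1357 = 23·59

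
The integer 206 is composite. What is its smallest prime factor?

2

206 is even: 2 divides it.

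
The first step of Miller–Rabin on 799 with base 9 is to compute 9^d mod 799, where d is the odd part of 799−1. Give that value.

799 − 1 = 798 = 2^1 · 399, so d = 399.
9^1 ≡ 9 (mod 799)
9^2 ≡ 9^2 = 81 ≡ 81 (mod 799)
9^4 ≡ 81^2 = 6561 ≡ 169 (mod 799)
9^8 ≡ 169^2 = 28561 ≡ 596 (mod 799)
9^16 ≡ 596^2 = 355216 ≡ 460 (mod 799)
9^32 ≡ 460^2 = 211600 ≡ 664 (mod 799)
9^64 ≡ 664^2 = 440896 ≡ 647 (mod 799)
9^128 ≡ 647^2 = 418609 ≡ 732 (mod 799)
9^256 ≡ 732^2 = 535824 ≡ 494 (mod 799)
399 = 256 + 128 + 8 + 4 + 2 + 1 in binary powers of 2.
So 9^399 ≡ 494 · 732 · 596 · 169 · 81 · 9 ≡ 784 (mod 799).
Squaring chain: 784; never reaches −1, so base 9 is a Miller–Rabin witness that 799 is composite.

784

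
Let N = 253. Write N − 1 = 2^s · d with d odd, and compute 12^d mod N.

100

253 − 1 = 252 = 2^2 · 63, so d = 63.
12^1 ≡ 12 (mod 253)
12^2 ≡ 12^2 = 144 ≡ 144 (mod 253)
12^4 ≡ 144^2 = 20736 ≡ 243 (mod 253)
12^8 ≡ 243^2 = 59049 ≡ 100 (mod 253)
12^16 ≡ 100^2 = 10000 ≡ 133 (mod 253)
12^32 ≡ 133^2 = 17689 ≡ 232 (mod 253)
63 = 32 + 16 + 8 + 4 + 2 + 1 in binary powers of 2.
So 12^63 ≡ 232 · 133 · 100 · 243 · 144 · 12 ≡ 100 (mod 253).
Squaring chain: 100 → 133; never reaches −1, so base 12 is a Miller–Rabin witness that 253 is composite.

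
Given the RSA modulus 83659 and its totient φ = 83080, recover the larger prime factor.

φ(n) = (p−1)(q−1) = n − (p+q) + 1, so p + q = 83659 − 83080 + 1 = 580.
p and q are the roots of t² − 580t + 83659 = 0.
Discriminant: 580² − 4·83659 = 336400 − 334636 = 1764; √1764 = 42.
q = (580 − 42)/2 = 269, p = (580 + 42)/2 = 311.
Check: 269 · 311 = 83659.

311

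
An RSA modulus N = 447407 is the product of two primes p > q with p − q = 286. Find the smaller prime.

Since p = q + 286, we have 447407 = q(q + 286), so q² + 286q − 447407 = 0.
Discriminant: 286² + 4·447407 = 81796 + 1789628 = 1871424; √1871424 = 1368.
q = (−286 + 1368)/2 = 541, and p = q + 286 = 827.
Check: 541 · 827 = 447407.

541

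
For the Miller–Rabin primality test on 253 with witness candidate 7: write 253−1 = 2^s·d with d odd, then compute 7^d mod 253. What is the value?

253 − 1 = 252 = 2^2 · 63, so d = 63.
7^1 ≡ 7 (mod 253)
7^2 ≡ 7^2 = 49 ≡ 49 (mod 253)
7^4 ≡ 49^2 = 2401 ≡ 124 (mod 253)
7^8 ≡ 124^2 = 15376 ≡ 196 (mod 253)
7^16 ≡ 196^2 = 38416 ≡ 213 (mod 253)
7^32 ≡ 213^2 = 45369 ≡ 82 (mod 253)
63 = 32 + 16 + 8 + 4 + 2 + 1 in binary powers of 2.
So 7^63 ≡ 82 · 213 · 196 · 124 · 49 · 7 ≡ 57 (mod 253).
Squaring chain: 57 → 213; never reaches −1, so base 7 is a Miller–Rabin witness that 253 is composite.

57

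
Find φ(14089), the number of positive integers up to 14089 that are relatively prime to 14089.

Factor: 14089 = 73 · 193.
φ(14089) = (73−1) · (193−1) = 72 · 192 = 13824.

13824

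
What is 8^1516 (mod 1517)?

174

8^1 ≡ 8 (mod 1517)
8^2 ≡ 8^2 = 64 ≡ 64 (mod 1517)
8^4 ≡ 64^2 = 4096 ≡ 1062 (mod 1517)
8^8 ≡ 1062^2 = 1127844 ≡ 713 (mod 1517)
8^16 ≡ 713^2 = 508369 ≡ 174 (mod 1517)
8^32 ≡ 174^2 = 30276 ≡ 1453 (mod 1517)
8^64 ≡ 1453^2 = 2111209 ≡ 1062 (mod 1517)
8^128 ≡ 1062^2 = 1127844 ≡ 713 (mod 1517)
8^256 ≡ 713^2 = 508369 ≡ 174 (mod 1517)
8^512 ≡ 174^2 = 30276 ≡ 1453 (mod 1517)
8^1024 ≡ 1453^2 = 2111209 ≡ 1062 (mod 1517)
1516 = 1024 + 256 + 128 + 64 + 32 + 8 + 4 in binary powers of 2.
So 8^1516 ≡ 1062 · 174 · 713 · 1062 · 1453 · 713 · 1062 ≡ 174 (mod 1517).
Since 174 ≠ 1, base 8 is a Fermat witness: 1517 is composite.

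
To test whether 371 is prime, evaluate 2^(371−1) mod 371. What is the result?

170

2^1 ≡ 2 (mod 371)
2^2 ≡ 2^2 = 4 ≡ 4 (mod 371)
2^4 ≡ 4^2 = 16 ≡ 16 (mod 371)
2^8 ≡ 16^2 = 256 ≡ 256 (mod 371)
2^16 ≡ 256^2 = 65536 ≡ 240 (mod 371)
2^32 ≡ 240^2 = 57600 ≡ 95 (mod 371)
2^64 ≡ 95^2 = 9025 ≡ 121 (mod 371)
2^128 ≡ 121^2 = 14641 ≡ 172 (mod 371)
2^256 ≡ 172^2 = 29584 ≡ 275 (mod 371)
370 = 256 + 64 + 32 + 16 + 2 in binary powers of 2.
So 2^370 ≡ 275 · 121 · 95 · 240 · 4 ≡ 170 (mod 371).
Since 170 ≠ 1, base 2 is a Fermat witness: 371 is composite.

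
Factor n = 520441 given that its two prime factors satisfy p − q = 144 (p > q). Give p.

Since p = q + 144, we have 520441 = q(q + 144), so q² + 144q − 520441 = 0.
Discriminant: 144² + 4·520441 = 20736 + 2081764 = 2102500; √2102500 = 1450.
q = (−144 + 1450)/2 = 653, and p = q + 144 = 797.
Check: 653 · 797 = 520441.

797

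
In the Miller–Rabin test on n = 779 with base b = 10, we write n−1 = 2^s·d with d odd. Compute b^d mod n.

779 − 1 = 778 = 2^1 · 389, so d = 389.
10^1 ≡ 10 (mod 779)
10^2 ≡ 10^2 = 100 ≡ 100 (mod 779)
10^4 ≡ 100^2 = 10000 ≡ 652 (mod 779)
10^8 ≡ 652^2 = 425104 ≡ 549 (mod 779)
10^16 ≡ 549^2 = 301401 ≡ 707 (mod 779)
10^32 ≡ 707^2 = 499849 ≡ 510 (mod 779)
10^64 ≡ 510^2 = 260100 ≡ 693 (mod 779)
10^128 ≡ 693^2 = 480249 ≡ 385 (mod 779)
10^256 ≡ 385^2 = 148225 ≡ 215 (mod 779)
389 = 256 + 128 + 4 + 1 in binary powers of 2.
So 10^389 ≡ 215 · 385 · 652 · 10 ≡ 242 (mod 779).
Squaring chain: 242; never reaches −1, so base 10 is a Miller–Rabin witness that 779 is composite.

242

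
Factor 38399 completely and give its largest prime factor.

38399 = 19 · 2021
2021 = 43 · 47
47 is prime.
So 38399 = 19 · 43 · 47; the largest prime factor is 47.

47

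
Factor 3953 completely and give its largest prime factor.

3953 = 59 · 67
67 is prime.
So 3953 = 59 · 67; the largest prime factor is 67.

67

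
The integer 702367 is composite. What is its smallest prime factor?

702367 is odd.
Digit sum 25, not divisible by 3.
Ends in 7: not divisible by 5.
7: 702367 = 7·100338 + 1
11: 702367 = 11·63851 + 6
13: 702367 = 13·54028 + 3
17: 702367 = 17·41315 + 12
19: 702367 = 19·36966 + 13
23: 702367 = 23·30537 + 16
29: 702367 = 29·24219 + 16
31: 702367 = 31·22657

31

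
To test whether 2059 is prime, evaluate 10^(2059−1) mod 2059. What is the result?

57

10^1 ≡ 10 (mod 2059)
10^2 ≡ 10^2 = 100 ≡ 100 (mod 2059)
10^4 ≡ 100^2 = 10000 ≡ 1764 (mod 2059)
10^8 ≡ 1764^2 = 3111696 ≡ 547 (mod 2059)
10^16 ≡ 547^2 = 299209 ≡ 654 (mod 2059)
10^32 ≡ 654^2 = 427716 ≡ 1503 (mod 2059)
10^64 ≡ 1503^2 = 2259009 ≡ 286 (mod 2059)
10^128 ≡ 286^2 = 81796 ≡ 1495 (mod 2059)
10^256 ≡ 1495^2 = 2235025 ≡ 1010 (mod 2059)
10^512 ≡ 1010^2 = 1020100 ≡ 895 (mod 2059)
10^1024 ≡ 895^2 = 801025 ≡ 74 (mod 2059)
10^2048 ≡ 74^2 = 5476 ≡ 1358 (mod 2059)
2058 = 2048 + 8 + 2 in binary powers of 2.
So 10^2058 ≡ 1358 · 547 · 100 ≡ 57 (mod 2059).
Since 57 ≠ 1, base 10 is a Fermat witness: 2059 is composite.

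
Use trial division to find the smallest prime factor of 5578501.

5578501 is odd.
Digit sum 31, not divisible by 3.
Ends in 1: not divisible by 5.
7: 5578501 = 7·796928 + 5
11: 5578501 = 11·507136 + 5
13: 5578501 = 13·429115 + 6
17: 5578501 = 17·328147 + 2
19: 5578501 = 19·293605 + 6
23: 5578501 = 23·242543 + 12
29: 5578501 = 29·192362 + 3
31: 5578501 = 31·179951 + 20
37: 5578501 = 37·150770 + 11
41: 5578501 = 41·136061

41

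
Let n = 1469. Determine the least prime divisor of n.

1469 is odd.
Digit sum 20, not divisible by 3.
Ends in 9: not divisible by 5.
7: 1469 = 7·209 + 6
11: 1469 = 11·133 + 6
13: 1469 = 13·113

13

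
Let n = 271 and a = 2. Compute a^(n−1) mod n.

1

2^1 ≡ 2 (mod 271)
2^2 ≡ 2^2 = 4 ≡ 4 (mod 271)
2^4 ≡ 4^2 = 16 ≡ 16 (mod 271)
2^8 ≡ 16^2 = 256 ≡ 256 (mod 271)
2^16 ≡ 256^2 = 65536 ≡ 225 (mod 271)
2^32 ≡ 225^2 = 50625 ≡ 219 (mod 271)
2^64 ≡ 219^2 = 47961 ≡ 265 (mod 271)
2^128 ≡ 265^2 = 70225 ≡ 36 (mod 271)
2^256 ≡ 36^2 = 1296 ≡ 212 (mod 271)
270 = 256 + 8 + 4 + 2 in binary powers of 2.
So 2^270 ≡ 212 · 256 · 16 · 4 ≡ 1 (mod 271).
Since the result is 1, base 2 gives no evidence that 271 is composite.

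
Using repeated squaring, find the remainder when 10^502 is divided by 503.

10^1 ≡ 10 (mod 503)
10^2 ≡ 10^2 = 100 ≡ 100 (mod 503)
10^4 ≡ 100^2 = 10000 ≡ 443 (mod 503)
10^8 ≡ 443^2 = 196249 ≡ 79 (mod 503)
10^16 ≡ 79^2 = 6241 ≡ 205 (mod 503)
10^32 ≡ 205^2 = 42025 ≡ 276 (mod 503)
10^64 ≡ 276^2 = 76176 ≡ 223 (mod 503)
10^128 ≡ 223^2 = 49729 ≡ 435 (mod 503)
10^256 ≡ 435^2 = 189225 ≡ 97 (mod 503)
502 = 256 + 128 + 64 + 32 + 16 + 4 + 2 in binary powers of 2.
So 10^502 ≡ 97 · 435 · 223 · 276 · 205 · 443 · 100 ≡ 1 (mod 503).
Since the result is 1, base 10 gives no evidence that 503 is composite.

1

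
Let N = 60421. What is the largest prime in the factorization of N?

71

60421 = 23 · 2627
2627 = 37 · 71
71 is prime.
So 60421 = 23 · 37 · 71; the largest prime factor is 71.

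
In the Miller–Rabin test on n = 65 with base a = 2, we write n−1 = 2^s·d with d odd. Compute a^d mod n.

65 − 1 = 64 = 2^6 · 1, so d = 1.
2^1 ≡ 2 (mod 65)
1 = 1 in binary powers of 2.
So 2^1 ≡ 2 ≡ 2 (mod 65).
Squaring chain: 2 → 4 → 16 → 61 → 16 → 61; never reaches −1, so base 2 is a Miller–Rabin witness that 65 is composite.

2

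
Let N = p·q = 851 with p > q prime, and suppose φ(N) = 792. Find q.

φ(n) = (p−1)(q−1) = n − (p+q) + 1, so p + q = 851 − 792 + 1 = 60.
p and q are the roots of t² − 60t + 851 = 0.
Discriminant: 60² − 4·851 = 3600 − 3404 = 196; √196 = 14.
q = (60 − 14)/2 = 23, p = (60 + 14)/2 = 37.
Check: 23 · 37 = 851.

23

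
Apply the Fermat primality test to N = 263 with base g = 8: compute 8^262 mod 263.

1

8^1 ≡ 8 (mod 263)
8^2 ≡ 8^2 = 64 ≡ 64 (mod 263)
8^4 ≡ 64^2 = 4096 ≡ 151 (mod 263)
8^8 ≡ 151^2 = 22801 ≡ 183 (mod 263)
8^16 ≡ 183^2 = 33489 ≡ 88 (mod 263)
8^32 ≡ 88^2 = 7744 ≡ 117 (mod 263)
8^64 ≡ 117^2 = 13689 ≡ 13 (mod 263)
8^128 ≡ 13^2 = 169 ≡ 169 (mod 263)
8^256 ≡ 169^2 = 28561 ≡ 157 (mod 263)
262 = 256 + 4 + 2 in binary powers of 2.
So 8^262 ≡ 157 · 151 · 64 ≡ 1 (mod 263).
Since the result is 1, base 8 gives no evidence that 263 is composite.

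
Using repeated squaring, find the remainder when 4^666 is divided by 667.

4^1 ≡ 4 (mod 667)
4^2 ≡ 4^2 = 16 ≡ 16 (mod 667)
4^4 ≡ 16^2 = 256 ≡ 256 (mod 667)
4^8 ≡ 256^2 = 65536 ≡ 170 (mod 667)
4^16 ≡ 170^2 = 28900 ≡ 219 (mod 667)
4^32 ≡ 219^2 = 47961 ≡ 604 (mod 667)
4^64 ≡ 604^2 = 364816 ≡ 634 (mod 667)
4^128 ≡ 634^2 = 401956 ≡ 422 (mod 667)
4^256 ≡ 422^2 = 178084 ≡ 662 (mod 667)
4^512 ≡ 662^2 = 438244 ≡ 25 (mod 667)
666 = 512 + 128 + 16 + 8 + 2 in binary powers of 2.
So 4^666 ≡ 25 · 422 · 219 · 170 · 16 ≡ 25 (mod 667).
Since 25 ≠ 1, base 4 is a Fermat witness: 667 is composite.

25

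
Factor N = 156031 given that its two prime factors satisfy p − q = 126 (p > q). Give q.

Since p = q + 126, we have 156031 = q(q + 126), so q² + 126q − 156031 = 0.
Discriminant: 126² + 4·156031 = 15876 + 624124 = 640000; √640000 = 800.
q = (−126 + 800)/2 = 337, and p = q + 126 = 463.
Check: 337 · 463 = 156031.

337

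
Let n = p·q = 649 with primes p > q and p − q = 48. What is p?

59

Since p = q + 48, we have 649 = q(q + 48), so q² + 48q − 649 = 0.
Discriminant: 48² + 4·649 = 2304 + 2596 = 4900; √4900 = 70.
q = (−48 + 70)/2 = 11, and p = q + 48 = 59.
Check: 11 · 59 = 649.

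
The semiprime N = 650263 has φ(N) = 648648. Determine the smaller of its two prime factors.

757

φ(n) = (p−1)(q−1) = n − (p+q) + 1, so p + q = 650263 − 648648 + 1 = 1616.
p and q are the roots of t² − 1616t + 650263 = 0.
Discriminant: 1616² − 4·650263 = 2611456 − 2601052 = 10404; √10404 = 102.
q = (1616 − 102)/2 = 757, p = (1616 + 102)/2 = 859.
Check: 757 · 859 = 650263.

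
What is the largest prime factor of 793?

793 = 13 · 61
61 is prime.
So 793 = 13 · 61; the largest prime factor is 61.

61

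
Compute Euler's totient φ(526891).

Factor: 526891 = 41 · 71 · 181.
φ(526891) = (41−1) · (71−1) · (181−1) = 40 · 70 · 180 = 504000.

504000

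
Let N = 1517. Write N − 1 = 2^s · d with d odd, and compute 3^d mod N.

1298

1517 − 1 = 1516 = 2^2 · 379, so d = 379.
3^1 ≡ 3 (mod 1517)
3^2 ≡ 3^2 = 9 ≡ 9 (mod 1517)
3^4 ≡ 9^2 = 81 ≡ 81 (mod 1517)
3^8 ≡ 81^2 = 6561 ≡ 493 (mod 1517)
3^16 ≡ 493^2 = 243049 ≡ 329 (mod 1517)
3^32 ≡ 329^2 = 108241 ≡ 534 (mod 1517)
3^64 ≡ 534^2 = 285156 ≡ 1477 (mod 1517)
3^128 ≡ 1477^2 = 2181529 ≡ 83 (mod 1517)
3^256 ≡ 83^2 = 6889 ≡ 821 (mod 1517)
379 = 256 + 64 + 32 + 16 + 8 + 2 + 1 in binary powers of 2.
So 3^379 ≡ 821 · 1477 · 534 · 329 · 493 · 9 · 3 ≡ 1298 (mod 1517).
Squaring chain: 1298 → 934; never reaches −1, so base 3 is a Miller–Rabin witness that 1517 is composite.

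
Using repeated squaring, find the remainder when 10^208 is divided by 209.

199

10^1 ≡ 10 (mod 209)
10^2 ≡ 10^2 = 100 ≡ 100 (mod 209)
10^4 ≡ 100^2 = 10000 ≡ 177 (mod 209)
10^8 ≡ 177^2 = 31329 ≡ 188 (mod 209)
10^16 ≡ 188^2 = 35344 ≡ 23 (mod 209)
10^32 ≡ 23^2 = 529 ≡ 111 (mod 209)
10^64 ≡ 111^2 = 12321 ≡ 199 (mod 209)
10^128 ≡ 199^2 = 39601 ≡ 100 (mod 209)
208 = 128 + 64 + 16 in binary powers of 2.
So 10^208 ≡ 100 · 199 · 23 ≡ 199 (mod 209).
Since 199 ≠ 1, base 10 is a Fermat witness: 209 is composite.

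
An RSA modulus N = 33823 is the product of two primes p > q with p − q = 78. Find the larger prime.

Since p = q + 78, we have 33823 = q(q + 78), so q² + 78q − 33823 = 0.
Discriminant: 78² + 4·33823 = 6084 + 135292 = 141376; √141376 = 376.
q = (−78 + 376)/2 = 149, and p = q + 78 = 227.
Check: 149 · 227 = 33823.

227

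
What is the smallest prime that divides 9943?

61

9943 is odd.
Digit sum 25, not divisible by 3.
Ends in 3: not divisible by 5.
7: 9943 = 7·1420 + 3
11: 9943 = 11·903 + 10
13: 9943 = 13·764 + 11
17: 9943 = 17·584 + 15
19: 9943 = 19·523 + 6
23: 9943 = 23·432 + 7
29: 9943 = 29·342 + 25
31: 9943 = 31·320 + 23
37: 9943 = 37·268 + 27
41: 9943 = 41·242 + 21
43: 9943 = 43·231 + 10
47: 9943 = 47·211 + 26
53: 9943 = 53·187 + 32
59: 9943 = 59·168 + 31
61: 9943 = 61·163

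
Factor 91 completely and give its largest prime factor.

91 = 7 · 13
13 is prime.
So 91 = 7 · 13; the largest prime factor is 13.

13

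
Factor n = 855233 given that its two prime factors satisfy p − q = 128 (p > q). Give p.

991

Since p = q + 128, we have 855233 = q(q + 128), so q² + 128q − 855233 = 0.
Discriminant: 128² + 4·855233 = 16384 + 3420932 = 3437316; √3437316 = 1854.
q = (−128 + 1854)/2 = 863, and p = q + 128 = 991.
Check: 863 · 991 = 855233.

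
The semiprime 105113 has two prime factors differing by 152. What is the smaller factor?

Since p = q + 152, we have 105113 = q(q + 152), so q² + 152q − 105113 = 0.
Discriminant: 152² + 4·105113 = 23104 + 420452 = 443556; √443556 = 666.
q = (−152 + 666)/2 = 257, and p = q + 152 = 409.
Check: 257 · 409 = 105113.

257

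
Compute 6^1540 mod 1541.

1243

6^1 ≡ 6 (mod 1541)
6^2 ≡ 6^2 = 36 ≡ 36 (mod 1541)
6^4 ≡ 36^2 = 1296 ≡ 1296 (mod 1541)
6^8 ≡ 1296^2 = 1679616 ≡ 1467 (mod 1541)
6^16 ≡ 1467^2 = 2152089 ≡ 853 (mod 1541)
6^32 ≡ 853^2 = 727609 ≡ 257 (mod 1541)
6^64 ≡ 257^2 = 66049 ≡ 1327 (mod 1541)
6^128 ≡ 1327^2 = 1760929 ≡ 1107 (mod 1541)
6^256 ≡ 1107^2 = 1225449 ≡ 354 (mod 1541)
6^512 ≡ 354^2 = 125316 ≡ 495 (mod 1541)
6^1024 ≡ 495^2 = 245025 ≡ 6 (mod 1541)
1540 = 1024 + 512 + 4 in binary powers of 2.
So 6^1540 ≡ 6 · 495 · 1296 ≡ 1243 (mod 1541).
Since 1243 ≠ 1, base 6 is a Fermat witness: 1541 is composite.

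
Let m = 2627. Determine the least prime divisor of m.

37

2627 is odd.
Digit sum 17, not divisible by 3.
Ends in 7: not divisible by 5.
7: 2627 = 7·375 + 2
11: 2627 = 11·238 + 9
13: 2627 = 13·202 + 1
17: 2627 = 17·154 + 9
19: 2627 = 19·138 + 5
23: 2627 = 23·114 + 5
29: 2627 = 29·90 + 17
31: 2627 = 31·84 + 23
37: 2627 = 37·71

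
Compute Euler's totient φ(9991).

9792

Factor: 9991 = 97 · 103.
φ(9991) = (97−1) · (103−1) = 96 · 102 = 9792.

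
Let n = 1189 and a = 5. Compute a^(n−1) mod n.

5^1 ≡ 5 (mod 1189)
5^2 ≡ 5^2 = 25 ≡ 25 (mod 1189)
5^4 ≡ 25^2 = 625 ≡ 625 (mod 1189)
5^8 ≡ 625^2 = 390625 ≡ 633 (mod 1189)
5^16 ≡ 633^2 = 400689 ≡ 1185 (mod 1189)
5^32 ≡ 1185^2 = 1404225 ≡ 16 (mod 1189)
5^64 ≡ 16^2 = 256 ≡ 256 (mod 1189)
5^128 ≡ 256^2 = 65536 ≡ 141 (mod 1189)
5^256 ≡ 141^2 = 19881 ≡ 857 (mod 1189)
5^512 ≡ 857^2 = 734449 ≡ 836 (mod 1189)
5^1024 ≡ 836^2 = 698896 ≡ 953 (mod 1189)
1188 = 1024 + 128 + 32 + 4 in binary powers of 2.
So 5^1188 ≡ 953 · 141 · 16 · 625 ≡ 674 (mod 1189).
Since 674 ≠ 1, base 5 is a Fermat witness: 1189 is composite.

674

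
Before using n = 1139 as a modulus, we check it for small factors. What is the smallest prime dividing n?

17

1139 is odd.
Digit sum 14, not divisible by 3.
Ends in 9: not divisible by 5.
7: 1139 = 7·162 + 5
11: 1139 = 11·103 + 6
13: 1139 = 13·87 + 8
17: 1139 = 17·67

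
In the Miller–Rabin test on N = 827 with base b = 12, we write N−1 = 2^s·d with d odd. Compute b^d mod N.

827 − 1 = 826 = 2^1 · 413, so d = 413.
12^1 ≡ 12 (mod 827)
12^2 ≡ 12^2 = 144 ≡ 144 (mod 827)
12^4 ≡ 144^2 = 20736 ≡ 61 (mod 827)
12^8 ≡ 61^2 = 3721 ≡ 413 (mod 827)
12^16 ≡ 413^2 = 170569 ≡ 207 (mod 827)
12^32 ≡ 207^2 = 42849 ≡ 672 (mod 827)
12^64 ≡ 672^2 = 451584 ≡ 42 (mod 827)
12^128 ≡ 42^2 = 1764 ≡ 110 (mod 827)
12^256 ≡ 110^2 = 12100 ≡ 522 (mod 827)
413 = 256 + 128 + 16 + 8 + 4 + 1 in binary powers of 2.
So 12^413 ≡ 522 · 110 · 207 · 413 · 61 · 12 ≡ 1 (mod 827).
Since 12^d ≡ 1 (mod 827), base 12 does not prove 827 composite.

1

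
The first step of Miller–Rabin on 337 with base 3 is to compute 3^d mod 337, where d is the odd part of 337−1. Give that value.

252

337 − 1 = 336 = 2^4 · 21, so d = 21.
3^1 ≡ 3 (mod 337)
3^2 ≡ 3^2 = 9 ≡ 9 (mod 337)
3^4 ≡ 9^2 = 81 ≡ 81 (mod 337)
3^8 ≡ 81^2 = 6561 ≡ 158 (mod 337)
3^16 ≡ 158^2 = 24964 ≡ 26 (mod 337)
21 = 16 + 4 + 1 in binary powers of 2.
So 3^21 ≡ 26 · 81 · 3 ≡ 252 (mod 337).
Squaring chain: 252 → 148 → 336 → 1; reaches −1, so base 3 does not prove 337 composite.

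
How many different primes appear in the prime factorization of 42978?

42978 = 2 · 21489
21489 = 3 · 7163
7163 = 13 · 551
551 = 19 · 29
42978 = 2 · 3 · 13 · 19 · 29, which has 5 distinct prime factors.

5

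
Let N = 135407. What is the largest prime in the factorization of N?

67

135407 = 43 · 3149
3149 = 47 · 67
67 is prime.
So 135407 = 43 · 47 · 67; the largest prime factor is 67.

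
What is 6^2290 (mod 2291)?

6^1 ≡ 6 (mod 2291)
6^2 ≡ 6^2 = 36 ≡ 36 (mod 2291)
6^4 ≡ 36^2 = 1296 ≡ 1296 (mod 2291)
6^8 ≡ 1296^2 = 1679616 ≡ 313 (mod 2291)
6^16 ≡ 313^2 = 97969 ≡ 1747 (mod 2291)
6^32 ≡ 1747^2 = 3052009 ≡ 397 (mod 2291)
6^64 ≡ 397^2 = 157609 ≡ 1821 (mod 2291)
6^128 ≡ 1821^2 = 3316041 ≡ 964 (mod 2291)
6^256 ≡ 964^2 = 929296 ≡ 1441 (mod 2291)
6^512 ≡ 1441^2 = 2076481 ≡ 835 (mod 2291)
6^1024 ≡ 835^2 = 697225 ≡ 761 (mod 2291)
6^2048 ≡ 761^2 = 579121 ≡ 1789 (mod 2291)
2290 = 2048 + 128 + 64 + 32 + 16 + 2 in binary powers of 2.
So 6^2290 ≡ 1789 · 964 · 1821 · 397 · 1747 · 36 ≡ 400 (mod 2291).
Since 400 ≠ 1, base 6 is a Fermat witness: 2291 is composite.

400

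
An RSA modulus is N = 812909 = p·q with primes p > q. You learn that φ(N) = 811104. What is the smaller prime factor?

φ(n) = (p−1)(q−1) = n − (p+q) + 1, so p + q = 812909 − 811104 + 1 = 1806.
p and q are the roots of t² − 1806t + 812909 = 0.
Discriminant: 1806² − 4·812909 = 3261636 − 3251636 = 10000; √10000 = 100.
q = (1806 − 100)/2 = 853, p = (1806 + 100)/2 = 953.
Check: 853 · 953 = 812909.

853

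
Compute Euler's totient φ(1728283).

Factor: 1728283 = 79 · 131 · 167.
φ(1728283) = (79−1) · (131−1) · (167−1) = 78 · 130 · 166 = 1683240.

1683240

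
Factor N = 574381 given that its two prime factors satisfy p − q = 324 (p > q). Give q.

Since p = q + 324, we have 574381 = q(q + 324), so q² + 324q − 574381 = 0.
Discriminant: 324² + 4·574381 = 104976 + 2297524 = 2402500; √2402500 = 1550.
q = (−324 + 1550)/2 = 613, and p = q + 324 = 937.
Check: 613 · 937 = 574381.

613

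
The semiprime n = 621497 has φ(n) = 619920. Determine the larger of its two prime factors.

φ(n) = (p−1)(q−1) = n − (p+q) + 1, so p + q = 621497 − 619920 + 1 = 1578.
p and q are the roots of t² − 1578t + 621497 = 0.
Discriminant: 1578² − 4·621497 = 2490084 − 2485988 = 4096; √4096 = 64.
q = (1578 − 64)/2 = 757, p = (1578 + 64)/2 = 821.
Check: 757 · 821 = 621497.

821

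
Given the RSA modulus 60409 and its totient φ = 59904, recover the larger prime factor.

313

φ(n) = (p−1)(q−1) = n − (p+q) + 1, so p + q = 60409 − 59904 + 1 = 506.
p and q are the roots of t² − 506t + 60409 = 0.
Discriminant: 506² − 4·60409 = 256036 − 241636 = 14400; √14400 = 120.
q = (506 − 120)/2 = 193, p = (506 + 120)/2 = 313.
Check: 193 · 313 = 60409.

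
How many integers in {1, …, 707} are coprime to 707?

Factor: 707 = 7 · 101.
φ(707) = (7−1) · (101−1) = 6 · 100 = 600.

600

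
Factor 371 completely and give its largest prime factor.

371 = 7 · 53
53 is prime.
So 371 = 7 · 53; the largest prime factor is 53.

53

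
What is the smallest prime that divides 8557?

8557 is odd.
Digit sum 25, not divisible by 3.
Ends in 7: not divisible by 5.
7: 8557 = 7·1222 + 3
11: 8557 = 11·777 + 10
13: 8557 = 13·658 + 3
17: 8557 = 17·503 + 6
19: 8557 = 19·450 + 7
23: 8557 = 23·372 + 1
29: 8557 = 29·295 + 2
31: 8557 = 31·276 + 1
37: 8557 = 37·231 + 10
41: 8557 = 41·208 + 29
43: 8557 = 43·199

43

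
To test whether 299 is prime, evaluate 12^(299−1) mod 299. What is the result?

196

12^1 ≡ 12 (mod 299)
12^2 ≡ 12^2 = 144 ≡ 144 (mod 299)
12^4 ≡ 144^2 = 20736 ≡ 105 (mod 299)
12^8 ≡ 105^2 = 11025 ≡ 261 (mod 299)
12^16 ≡ 261^2 = 68121 ≡ 248 (mod 299)
12^32 ≡ 248^2 = 61504 ≡ 209 (mod 299)
12^64 ≡ 209^2 = 43681 ≡ 27 (mod 299)
12^128 ≡ 27^2 = 729 ≡ 131 (mod 299)
12^256 ≡ 131^2 = 17161 ≡ 118 (mod 299)
298 = 256 + 32 + 8 + 2 in binary powers of 2.
So 12^298 ≡ 118 · 209 · 261 · 144 ≡ 196 (mod 299).
Since 196 ≠ 1, base 12 is a Fermat witness: 299 is composite.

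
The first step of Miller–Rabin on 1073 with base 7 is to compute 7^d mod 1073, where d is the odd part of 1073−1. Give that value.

1073 − 1 = 1072 = 2^4 · 67, so d = 67.
7^1 ≡ 7 (mod 1073)
7^2 ≡ 7^2 = 49 ≡ 49 (mod 1073)
7^4 ≡ 49^2 = 2401 ≡ 255 (mod 1073)
7^8 ≡ 255^2 = 65025 ≡ 645 (mod 1073)
7^16 ≡ 645^2 = 416025 ≡ 774 (mod 1073)
7^32 ≡ 774^2 = 599076 ≡ 342 (mod 1073)
7^64 ≡ 342^2 = 116964 ≡ 7 (mod 1073)
67 = 64 + 2 + 1 in binary powers of 2.
So 7^67 ≡ 7 · 49 · 7 ≡ 255 (mod 1073).
Squaring chain: 255 → 645 → 774 → 342; never reaches −1, so base 7 is a Miller–Rabin witness that 1073 is composite.

255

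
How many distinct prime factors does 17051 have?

17051 = 17^2 · 59
17051 = 17^2 · 59, which has 2 distinct prime factors.

2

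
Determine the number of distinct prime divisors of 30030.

30030 = 2 · 15015
15015 = 3 · 5005
5005 = 5 · 1001
1001 = 7 · 143
143 = 11 · 13
30030 = 2 · 3 · 5 · 7 · 11 · 13, which has 6 distinct prime factors.

6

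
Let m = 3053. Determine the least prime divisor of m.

3053 is odd.
Digit sum 11, not divisible by 3.
Ends in 3: not divisible by 5.
7: 3053 = 7·436 + 1
11: 3053 = 11·277 + 6
13: 3053 = 13·234 + 11
17: 3053 = 17·179 + 10
19: 3053 = 19·160 + 13
23: 3053 = 23·132 + 17
29: 3053 = 29·105 + 8
31: 3053 = 31·98 + 15
37: 3053 = 37·82 + 19
41: 3053 = 41·74 + 19
43: 3053 = 43·71

43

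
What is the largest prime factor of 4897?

4897 = 59 · 83
83 is prime.
So 4897 = 59 · 83; the largest prime factor is 83.

83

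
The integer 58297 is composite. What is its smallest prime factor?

58297 is odd.
Digit sum 31, not divisible by 3.
Ends in 7: not divisible by 5.
7: 58297 = 7·8328 + 1
11: 58297 = 11·5299 + 8
13: 58297 = 13·4484 + 5
17: 58297 = 17·3429 + 4
19: 58297 = 19·3068 + 5
23: 58297 = 23·2534 + 15
29: 58297 = 29·2010 + 7
31: 58297 = 31·1880 + 17
37: 58297 = 37·1575 + 22
41: 58297 = 41·1421 + 36
43: 58297 = 43·1355 + 32
47: 58297 = 47·1240 + 17
53: 58297 = 53·1099 + 50
59: 58297 = 59·988 + 5
61: 58297 = 61·955 + 42
67: 58297 = 67·870 + 7
71: 58297 = 71·821 + 6
73: 58297 = 73·798 + 43
79: 58297 = 79·737 + 74
83: 58297 = 83·702 + 31
89: 58297 = 89·655 + 2
97: 58297 = 97·601

97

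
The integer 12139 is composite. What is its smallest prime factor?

12139 is odd.
Digit sum 16, not divisible by 3.
Ends in 9: not divisible by 5.
7: 12139 = 7·1734 + 1
11: 12139 = 11·1103 + 6
13: 12139 = 13·933 + 10
17: 12139 = 17·714 + 1
19: 12139 = 19·638 + 17
23: 12139 = 23·527 + 18
29: 12139 = 29·418 + 17
31: 12139 = 31·391 + 18
37: 12139 = 37·328 + 3
41: 12139 = 41·296 + 3
43: 12139 = 43·282 + 13
47: 12139 = 47·258 + 13
53: 12139 = 53·229 + 2
59: 12139 = 59·205 + 44
61: 12139 = 61·199

61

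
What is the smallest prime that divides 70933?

89

70933 is odd.
Digit sum 22, not divisible by 3.
Ends in 3: not divisible by 5.
7: 70933 = 7·10133 + 2
11: 70933 = 11·6448 + 5
13: 70933 = 13·5456 + 5
17: 70933 = 17·4172 + 9
19: 70933 = 19·3733 + 6
23: 70933 = 23·3084 + 1
29: 70933 = 29·2445 + 28
31: 70933 = 31·2288 + 5
37: 70933 = 37·1917 + 4
41: 70933 = 41·1730 + 3
43: 70933 = 43·1649 + 26
47: 70933 = 47·1509 + 10
53: 70933 = 53·1338 + 19
59: 70933 = 59·1202 + 15
61: 70933 = 61·1162 + 51
67: 70933 = 67·1058 + 47
71: 70933 = 71·999 + 4
73: 70933 = 73·971 + 50
79: 70933 = 79·897 + 70
83: 70933 = 83·854 + 51
89: 70933 = 89·797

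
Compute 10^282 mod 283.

10^1 ≡ 10 (mod 283)
10^2 ≡ 10^2 = 100 ≡ 100 (mod 283)
10^4 ≡ 100^2 = 10000 ≡ 95 (mod 283)
10^8 ≡ 95^2 = 9025 ≡ 252 (mod 283)
10^16 ≡ 252^2 = 63504 ≡ 112 (mod 283)
10^32 ≡ 112^2 = 12544 ≡ 92 (mod 283)
10^64 ≡ 92^2 = 8464 ≡ 257 (mod 283)
10^128 ≡ 257^2 = 66049 ≡ 110 (mod 283)
10^256 ≡ 110^2 = 12100 ≡ 214 (mod 283)
282 = 256 + 16 + 8 + 2 in binary powers of 2.
So 10^282 ≡ 214 · 112 · 252 · 100 ≡ 1 (mod 283).
Since the result is 1, base 10 gives no evidence that 283 is composite.

1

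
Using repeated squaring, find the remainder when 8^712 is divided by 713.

8^1 ≡ 8 (mod 713)
8^2 ≡ 8^2 = 64 ≡ 64 (mod 713)
8^4 ≡ 64^2 = 4096 ≡ 531 (mod 713)
8^8 ≡ 531^2 = 281961 ≡ 326 (mod 713)
8^16 ≡ 326^2 = 106276 ≡ 39 (mod 713)
8^32 ≡ 39^2 = 1521 ≡ 95 (mod 713)
8^64 ≡ 95^2 = 9025 ≡ 469 (mod 713)
8^128 ≡ 469^2 = 219961 ≡ 357 (mod 713)
8^256 ≡ 357^2 = 127449 ≡ 535 (mod 713)
8^512 ≡ 535^2 = 286225 ≡ 312 (mod 713)
712 = 512 + 128 + 64 + 8 in binary powers of 2.
So 8^712 ≡ 312 · 357 · 469 · 326 ≡ 188 (mod 713).
Since 188 ≠ 1, base 8 is a Fermat witness: 713 is composite.

188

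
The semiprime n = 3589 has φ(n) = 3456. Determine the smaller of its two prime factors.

φ(n) = (p−1)(q−1) = n − (p+q) + 1, so p + q = 3589 − 3456 + 1 = 134.
p and q are the roots of t² − 134t + 3589 = 0.
Discriminant: 134² − 4·3589 = 17956 − 14356 = 3600; √3600 = 60.
q = (134 − 60)/2 = 37, p = (134 + 60)/2 = 97.
Check: 37 · 97 = 3589.

37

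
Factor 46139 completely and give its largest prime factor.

43

46139 = 29 · 1591
1591 = 37 · 43
43 is prime.
So 46139 = 29 · 37 · 43; the largest prime factor is 43.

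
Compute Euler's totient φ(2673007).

2614464

Factor: 2673007 = 109 · 137 · 179.
φ(2673007) = (109−1) · (137−1) · (179−1) = 108 · 136 · 178 = 2614464.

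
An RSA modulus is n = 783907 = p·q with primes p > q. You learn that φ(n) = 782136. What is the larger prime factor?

φ(n) = (p−1)(q−1) = n − (p+q) + 1, so p + q = 783907 − 782136 + 1 = 1772.
p and q are the roots of t² − 1772t + 783907 = 0.
Discriminant: 1772² − 4·783907 = 3139984 − 3135628 = 4356; √4356 = 66.
q = (1772 − 66)/2 = 853, p = (1772 + 66)/2 = 919.
Check: 853 · 919 = 783907.

919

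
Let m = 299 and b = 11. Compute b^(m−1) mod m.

127

11^1 ≡ 11 (mod 299)
11^2 ≡ 11^2 = 121 ≡ 121 (mod 299)
11^4 ≡ 121^2 = 14641 ≡ 289 (mod 299)
11^8 ≡ 289^2 = 83521 ≡ 100 (mod 299)
11^16 ≡ 100^2 = 10000 ≡ 133 (mod 299)
11^32 ≡ 133^2 = 17689 ≡ 48 (mod 299)
11^64 ≡ 48^2 = 2304 ≡ 211 (mod 299)
11^128 ≡ 211^2 = 44521 ≡ 269 (mod 299)
11^256 ≡ 269^2 = 72361 ≡ 3 (mod 299)
298 = 256 + 32 + 8 + 2 in binary powers of 2.
So 11^298 ≡ 3 · 48 · 100 · 121 ≡ 127 (mod 299).
Since 127 ≠ 1, base 11 is a Fermat witness: 299 is composite.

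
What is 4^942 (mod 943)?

4^1 ≡ 4 (mod 943)
4^2 ≡ 4^2 = 16 ≡ 16 (mod 943)
4^4 ≡ 16^2 = 256 ≡ 256 (mod 943)
4^8 ≡ 256^2 = 65536 ≡ 469 (mod 943)
4^16 ≡ 469^2 = 219961 ≡ 242 (mod 943)
4^32 ≡ 242^2 = 58564 ≡ 98 (mod 943)
4^64 ≡ 98^2 = 9604 ≡ 174 (mod 943)
4^128 ≡ 174^2 = 30276 ≡ 100 (mod 943)
4^256 ≡ 100^2 = 10000 ≡ 570 (mod 943)
4^512 ≡ 570^2 = 324900 ≡ 508 (mod 943)
942 = 512 + 256 + 128 + 32 + 8 + 4 + 2 in binary powers of 2.
So 4^942 ≡ 508 · 570 · 100 · 98 · 469 · 256 · 16 ≡ 836 (mod 943).
Since 836 ≠ 1, base 4 is a Fermat witness: 943 is composite.

836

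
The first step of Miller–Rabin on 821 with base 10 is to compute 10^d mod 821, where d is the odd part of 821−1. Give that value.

821 − 1 = 820 = 2^2 · 205, so d = 205.
10^1 ≡ 10 (mod 821)
10^2 ≡ 10^2 = 100 ≡ 100 (mod 821)
10^4 ≡ 100^2 = 10000 ≡ 148 (mod 821)
10^8 ≡ 148^2 = 21904 ≡ 558 (mod 821)
10^16 ≡ 558^2 = 311364 ≡ 205 (mod 821)
10^32 ≡ 205^2 = 42025 ≡ 154 (mod 821)
10^64 ≡ 154^2 = 23716 ≡ 728 (mod 821)
10^128 ≡ 728^2 = 529984 ≡ 439 (mod 821)
205 = 128 + 64 + 8 + 4 + 1 in binary powers of 2.
So 10^205 ≡ 439 · 728 · 558 · 148 · 10 ≡ 526 (mod 821).
Squaring chain: 526 → 820; reaches −1, so base 10 does not prove 821 composite.

526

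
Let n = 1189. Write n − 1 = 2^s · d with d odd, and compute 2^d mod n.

282

1189 − 1 = 1188 = 2^2 · 297, so d = 297.
2^1 ≡ 2 (mod 1189)
2^2 ≡ 2^2 = 4 ≡ 4 (mod 1189)
2^4 ≡ 4^2 = 16 ≡ 16 (mod 1189)
2^8 ≡ 16^2 = 256 ≡ 256 (mod 1189)
2^16 ≡ 256^2 = 65536 ≡ 141 (mod 1189)
2^32 ≡ 141^2 = 19881 ≡ 857 (mod 1189)
2^64 ≡ 857^2 = 734449 ≡ 836 (mod 1189)
2^128 ≡ 836^2 = 698896 ≡ 953 (mod 1189)
2^256 ≡ 953^2 = 908209 ≡ 1002 (mod 1189)
297 = 256 + 32 + 8 + 1 in binary powers of 2.
So 2^297 ≡ 1002 · 857 · 256 · 2 ≡ 282 (mod 1189).
Squaring chain: 282 → 1050; never reaches −1, so base 2 is a Miller–Rabin witness that 1189 is composite.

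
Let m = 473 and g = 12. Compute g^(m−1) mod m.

210

12^1 ≡ 12 (mod 473)
12^2 ≡ 12^2 = 144 ≡ 144 (mod 473)
12^4 ≡ 144^2 = 20736 ≡ 397 (mod 473)
12^8 ≡ 397^2 = 157609 ≡ 100 (mod 473)
12^16 ≡ 100^2 = 10000 ≡ 67 (mod 473)
12^32 ≡ 67^2 = 4489 ≡ 232 (mod 473)
12^64 ≡ 232^2 = 53824 ≡ 375 (mod 473)
12^128 ≡ 375^2 = 140625 ≡ 144 (mod 473)
12^256 ≡ 144^2 = 20736 ≡ 397 (mod 473)
472 = 256 + 128 + 64 + 16 + 8 in binary powers of 2.
So 12^472 ≡ 397 · 144 · 375 · 67 · 100 ≡ 210 (mod 473).
Since 210 ≠ 1, base 12 is a Fermat witness: 473 is composite.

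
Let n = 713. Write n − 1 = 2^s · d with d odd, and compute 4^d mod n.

349

713 − 1 = 712 = 2^3 · 89, so d = 89.
4^1 ≡ 4 (mod 713)
4^2 ≡ 4^2 = 16 ≡ 16 (mod 713)
4^4 ≡ 16^2 = 256 ≡ 256 (mod 713)
4^8 ≡ 256^2 = 65536 ≡ 653 (mod 713)
4^16 ≡ 653^2 = 426409 ≡ 35 (mod 713)
4^32 ≡ 35^2 = 1225 ≡ 512 (mod 713)
4^64 ≡ 512^2 = 262144 ≡ 473 (mod 713)
89 = 64 + 16 + 8 + 1 in binary powers of 2.
So 4^89 ≡ 473 · 35 · 653 · 4 ≡ 349 (mod 713).
Squaring chain: 349 → 591 → 624; never reaches −1, so base 4 is a Miller–Rabin witness that 713 is composite.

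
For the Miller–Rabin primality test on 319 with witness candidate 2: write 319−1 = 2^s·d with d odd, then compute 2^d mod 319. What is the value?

171

319 − 1 = 318 = 2^1 · 159, so d = 159.
2^1 ≡ 2 (mod 319)
2^2 ≡ 2^2 = 4 ≡ 4 (mod 319)
2^4 ≡ 4^2 = 16 ≡ 16 (mod 319)
2^8 ≡ 16^2 = 256 ≡ 256 (mod 319)
2^16 ≡ 256^2 = 65536 ≡ 141 (mod 319)
2^32 ≡ 141^2 = 19881 ≡ 103 (mod 319)
2^64 ≡ 103^2 = 10609 ≡ 82 (mod 319)
2^128 ≡ 82^2 = 6724 ≡ 25 (mod 319)
159 = 128 + 16 + 8 + 4 + 2 + 1 in binary powers of 2.
So 2^159 ≡ 25 · 141 · 256 · 16 · 4 · 2 ≡ 171 (mod 319).
Squaring chain: 171; never reaches −1, so base 2 is a Miller–Rabin witness that 319 is composite.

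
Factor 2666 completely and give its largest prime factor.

2666 = 2 · 1333
1333 = 31 · 43
43 is prime.
So 2666 = 2 · 31 · 43; the largest prime factor is 43.

43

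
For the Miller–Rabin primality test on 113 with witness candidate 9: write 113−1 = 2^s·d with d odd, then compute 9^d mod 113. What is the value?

113 − 1 = 112 = 2^4 · 7, so d = 7.
9^1 ≡ 9 (mod 113)
9^2 ≡ 9^2 = 81 ≡ 81 (mod 113)
9^4 ≡ 81^2 = 6561 ≡ 7 (mod 113)
7 = 4 + 2 + 1 in binary powers of 2.
So 9^7 ≡ 7 · 81 · 9 ≡ 18 (mod 113).
Squaring chain: 18 → 98 → 112 → 1; reaches −1, so base 9 does not prove 113 composite.

18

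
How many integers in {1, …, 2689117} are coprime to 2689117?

2627280

Factor: 2689117 = 83 · 179 · 181.
φ(2689117) = (83−1) · (179−1) · (181−1) = 82 · 178 · 180 = 2627280.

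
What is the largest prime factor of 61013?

97

61013 = 17 · 3589
3589 = 37 · 97
97 is prime.
So 61013 = 17 · 37 · 97; the largest prime factor is 97.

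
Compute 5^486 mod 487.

1

5^1 ≡ 5 (mod 487)
5^2 ≡ 5^2 = 25 ≡ 25 (mod 487)
5^4 ≡ 25^2 = 625 ≡ 138 (mod 487)
5^8 ≡ 138^2 = 19044 ≡ 51 (mod 487)
5^16 ≡ 51^2 = 2601 ≡ 166 (mod 487)
5^32 ≡ 166^2 = 27556 ≡ 284 (mod 487)
5^64 ≡ 284^2 = 80656 ≡ 301 (mod 487)
5^128 ≡ 301^2 = 90601 ≡ 19 (mod 487)
5^256 ≡ 19^2 = 361 ≡ 361 (mod 487)
486 = 256 + 128 + 64 + 32 + 4 + 2 in binary powers of 2.
So 5^486 ≡ 361 · 19 · 301 · 284 · 138 · 25 ≡ 1 (mod 487).
Since the result is 1, base 5 gives no evidence that 487 is composite.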